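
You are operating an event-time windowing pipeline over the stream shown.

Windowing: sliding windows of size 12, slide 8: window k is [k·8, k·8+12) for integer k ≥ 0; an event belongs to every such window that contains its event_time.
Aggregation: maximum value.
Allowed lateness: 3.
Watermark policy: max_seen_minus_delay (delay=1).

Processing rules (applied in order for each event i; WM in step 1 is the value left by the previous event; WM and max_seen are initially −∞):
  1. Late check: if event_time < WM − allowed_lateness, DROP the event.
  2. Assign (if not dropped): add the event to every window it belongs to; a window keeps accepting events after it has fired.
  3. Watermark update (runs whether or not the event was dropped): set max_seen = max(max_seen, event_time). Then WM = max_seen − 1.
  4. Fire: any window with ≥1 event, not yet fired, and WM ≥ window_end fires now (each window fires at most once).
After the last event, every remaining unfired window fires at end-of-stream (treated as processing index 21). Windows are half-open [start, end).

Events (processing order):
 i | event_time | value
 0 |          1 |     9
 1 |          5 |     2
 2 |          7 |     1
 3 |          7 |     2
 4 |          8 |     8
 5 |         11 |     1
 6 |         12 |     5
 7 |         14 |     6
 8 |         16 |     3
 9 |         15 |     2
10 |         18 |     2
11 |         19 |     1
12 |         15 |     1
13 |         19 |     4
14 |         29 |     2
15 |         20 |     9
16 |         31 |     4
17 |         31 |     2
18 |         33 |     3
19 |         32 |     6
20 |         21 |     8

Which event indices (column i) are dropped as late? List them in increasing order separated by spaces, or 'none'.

15 20

i=0 t=1 v=9: → [0,12); WM=0
i=1 t=5 v=2: → [0,12); WM=4
i=2 t=7 v=1: → [0,12); WM=6
i=3 t=7 v=2: → [0,12); WM=6
i=4 t=8 v=8: → [8,20),[0,12); WM=7
i=5 t=11 v=1: → [8,20),[0,12); WM=10
i=6 t=12 v=5: → [8,20); WM=11
i=7 t=14 v=6: → [8,20); WM=13; [0,12) fires=9
i=8 t=16 v=3: → [16,28),[8,20); WM=15
i=9 t=15 v=2: → [8,20); WM=15
i=10 t=18 v=2: → [16,28),[8,20); WM=17
i=11 t=19 v=1: → [16,28),[8,20); WM=18
i=12 t=15 v=1: → [8,20); WM=18
i=13 t=19 v=4: → [16,28),[8,20); WM=18
i=14 t=29 v=2: → [24,36); WM=28; [8,20) fires=8 [16,28) fires=4
i=15 t=20 v=9: DROP (t<28-3); WM=28
i=16 t=31 v=4: → [24,36); WM=30
i=17 t=31 v=2: → [24,36); WM=30
i=18 t=33 v=3: → [32,44),[24,36); WM=32
i=19 t=32 v=6: → [32,44),[24,36); WM=32
i=20 t=21 v=8: DROP (t<32-3); WM=32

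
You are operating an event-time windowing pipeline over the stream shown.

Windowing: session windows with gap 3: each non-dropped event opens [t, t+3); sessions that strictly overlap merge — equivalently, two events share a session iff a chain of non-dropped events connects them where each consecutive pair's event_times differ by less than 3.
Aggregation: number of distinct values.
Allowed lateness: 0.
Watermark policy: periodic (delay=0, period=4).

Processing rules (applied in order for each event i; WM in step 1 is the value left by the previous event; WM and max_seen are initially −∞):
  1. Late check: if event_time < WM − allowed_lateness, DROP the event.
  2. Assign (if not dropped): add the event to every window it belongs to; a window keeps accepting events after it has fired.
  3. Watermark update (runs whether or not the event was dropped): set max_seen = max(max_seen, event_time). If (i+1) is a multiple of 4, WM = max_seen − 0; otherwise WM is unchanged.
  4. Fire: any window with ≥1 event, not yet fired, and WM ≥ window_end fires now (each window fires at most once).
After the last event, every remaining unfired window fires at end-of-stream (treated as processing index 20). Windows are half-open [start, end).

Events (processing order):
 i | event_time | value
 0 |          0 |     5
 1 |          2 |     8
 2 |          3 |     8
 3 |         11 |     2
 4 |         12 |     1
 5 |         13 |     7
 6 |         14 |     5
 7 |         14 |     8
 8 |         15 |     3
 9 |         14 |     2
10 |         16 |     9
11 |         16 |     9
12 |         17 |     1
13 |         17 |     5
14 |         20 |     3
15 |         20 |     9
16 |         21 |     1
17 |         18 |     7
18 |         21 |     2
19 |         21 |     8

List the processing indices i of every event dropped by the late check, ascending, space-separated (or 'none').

17

i=0 t=0 v=5: → [0,3); WM=−∞
i=1 t=2 v=8: → [0,5); WM=−∞
i=2 t=3 v=8: → [0,6); WM=−∞
i=3 t=11 v=2: → [11,14); WM=11
i=4 t=12 v=1: → [11,15); WM=11
i=5 t=13 v=7: → [11,16); WM=11
i=6 t=14 v=5: → [11,17); WM=11
i=7 t=14 v=8: → [11,17); WM=14
i=8 t=15 v=3: → [11,18); WM=14
i=9 t=14 v=2: → [11,18); WM=14
i=10 t=16 v=9: → [11,19); WM=14
i=11 t=16 v=9: → [11,19); WM=16
i=12 t=17 v=1: → [11,20); WM=16
i=13 t=17 v=5: → [11,20); WM=16
i=14 t=20 v=3: → [20,23); WM=16
i=15 t=20 v=9: → [20,23); WM=20
i=16 t=21 v=1: → [20,24); WM=20
i=17 t=18 v=7: DROP (t<20-0); WM=20
i=18 t=21 v=2: → [20,24); WM=20
i=19 t=21 v=8: → [20,24); WM=21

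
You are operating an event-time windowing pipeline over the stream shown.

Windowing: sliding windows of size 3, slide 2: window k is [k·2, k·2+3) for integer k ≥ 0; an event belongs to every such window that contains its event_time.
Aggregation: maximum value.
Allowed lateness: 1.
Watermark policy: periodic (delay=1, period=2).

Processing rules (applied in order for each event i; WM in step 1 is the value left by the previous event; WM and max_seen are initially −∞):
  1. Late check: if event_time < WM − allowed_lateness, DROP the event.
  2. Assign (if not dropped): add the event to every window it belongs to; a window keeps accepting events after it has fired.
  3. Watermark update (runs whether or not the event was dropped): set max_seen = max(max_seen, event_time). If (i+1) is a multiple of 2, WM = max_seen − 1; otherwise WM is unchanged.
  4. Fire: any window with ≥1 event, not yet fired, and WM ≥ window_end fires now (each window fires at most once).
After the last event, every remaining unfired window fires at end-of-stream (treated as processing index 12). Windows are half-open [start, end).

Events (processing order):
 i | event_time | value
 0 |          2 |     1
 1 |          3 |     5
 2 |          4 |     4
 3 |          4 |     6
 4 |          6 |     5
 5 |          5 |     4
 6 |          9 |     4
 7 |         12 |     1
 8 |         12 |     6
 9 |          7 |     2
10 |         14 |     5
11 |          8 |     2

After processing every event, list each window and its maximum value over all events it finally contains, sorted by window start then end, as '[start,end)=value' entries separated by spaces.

i=0 t=2 v=1: → [2,5),[0,3); WM=−∞
i=1 t=3 v=5: → [2,5); WM=2
i=2 t=4 v=4: → [4,7),[2,5); WM=2
i=3 t=4 v=6: → [4,7),[2,5); WM=3; [0,3) fires=1
i=4 t=6 v=5: → [6,9),[4,7); WM=3
i=5 t=5 v=4: → [4,7); WM=5; [2,5) fires=6
i=6 t=9 v=4: → [8,11); WM=5
i=7 t=12 v=1: → [12,15),[10,13); WM=11; [4,7) fires=6 [6,9) fires=5 [8,11) fires=4
i=8 t=12 v=6: → [12,15),[10,13); WM=11
i=9 t=7 v=2: DROP (t<11-1); WM=11
i=10 t=14 v=5: → [14,17),[12,15); WM=11
i=11 t=8 v=2: DROP (t<11-1); WM=13; [10,13) fires=6

[0,3)=1 [2,5)=6 [4,7)=6 [6,9)=5 [8,11)=4 [10,13)=6 [12,15)=6 [14,17)=5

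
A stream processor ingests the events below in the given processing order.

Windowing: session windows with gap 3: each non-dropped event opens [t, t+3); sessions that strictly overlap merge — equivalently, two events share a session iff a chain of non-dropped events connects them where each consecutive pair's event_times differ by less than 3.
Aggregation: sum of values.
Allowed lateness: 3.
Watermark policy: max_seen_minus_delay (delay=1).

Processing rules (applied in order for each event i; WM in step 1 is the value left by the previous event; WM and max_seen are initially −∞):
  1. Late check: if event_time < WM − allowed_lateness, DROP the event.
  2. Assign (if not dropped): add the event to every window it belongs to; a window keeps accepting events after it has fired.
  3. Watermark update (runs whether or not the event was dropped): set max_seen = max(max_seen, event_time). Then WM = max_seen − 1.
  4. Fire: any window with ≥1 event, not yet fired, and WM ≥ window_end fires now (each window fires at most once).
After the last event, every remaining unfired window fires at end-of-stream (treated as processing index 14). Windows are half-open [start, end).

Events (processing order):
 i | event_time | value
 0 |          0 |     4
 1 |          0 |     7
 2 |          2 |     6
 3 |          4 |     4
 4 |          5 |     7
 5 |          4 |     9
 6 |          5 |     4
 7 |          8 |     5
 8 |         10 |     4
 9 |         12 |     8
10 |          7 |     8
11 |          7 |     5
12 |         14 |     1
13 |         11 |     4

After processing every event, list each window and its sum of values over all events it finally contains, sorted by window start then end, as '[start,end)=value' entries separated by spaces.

[0,8)=41 [8,17)=22

i=0 t=0 v=4: → [0,3); WM=-1
i=1 t=0 v=7: → [0,3); WM=-1
i=2 t=2 v=6: → [0,5); WM=1
i=3 t=4 v=4: → [0,7); WM=3
i=4 t=5 v=7: → [0,8); WM=4
i=5 t=4 v=9: → [0,8); WM=4
i=6 t=5 v=4: → [0,8); WM=4
i=7 t=8 v=5: → [8,11); WM=7
i=8 t=10 v=4: → [8,13); WM=9
i=9 t=12 v=8: → [8,15); WM=11
i=10 t=7 v=8: DROP (t<11-3); WM=11
i=11 t=7 v=5: DROP (t<11-3); WM=11
i=12 t=14 v=1: → [8,17); WM=13
i=13 t=11 v=4: → [8,17); WM=13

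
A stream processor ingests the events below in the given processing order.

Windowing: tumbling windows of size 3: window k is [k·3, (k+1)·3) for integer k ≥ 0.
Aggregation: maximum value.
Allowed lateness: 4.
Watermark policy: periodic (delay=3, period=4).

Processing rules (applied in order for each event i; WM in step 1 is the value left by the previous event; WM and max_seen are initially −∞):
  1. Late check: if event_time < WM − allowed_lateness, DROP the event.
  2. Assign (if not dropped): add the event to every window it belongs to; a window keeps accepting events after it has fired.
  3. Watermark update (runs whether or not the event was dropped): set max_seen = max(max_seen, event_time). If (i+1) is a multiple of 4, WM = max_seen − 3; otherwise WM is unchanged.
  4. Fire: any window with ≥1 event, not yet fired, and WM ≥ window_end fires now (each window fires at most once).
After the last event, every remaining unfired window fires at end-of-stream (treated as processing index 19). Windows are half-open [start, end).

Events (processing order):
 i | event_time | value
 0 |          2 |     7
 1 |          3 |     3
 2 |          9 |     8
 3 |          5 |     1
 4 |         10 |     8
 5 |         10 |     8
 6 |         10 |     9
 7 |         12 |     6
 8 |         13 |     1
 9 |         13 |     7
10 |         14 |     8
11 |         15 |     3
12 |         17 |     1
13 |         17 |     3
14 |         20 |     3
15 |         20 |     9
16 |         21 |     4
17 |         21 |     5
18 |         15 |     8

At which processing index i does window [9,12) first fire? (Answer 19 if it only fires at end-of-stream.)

11

i=0 t=2 v=7: → [0,3); WM=−∞
i=1 t=3 v=3: → [3,6); WM=−∞
i=2 t=9 v=8: → [9,12); WM=−∞
i=3 t=5 v=1: → [3,6); WM=6; [0,3) fires=7 [3,6) fires=3
i=4 t=10 v=8: → [9,12); WM=6
i=5 t=10 v=8: → [9,12); WM=6
i=6 t=10 v=9: → [9,12); WM=6
i=7 t=12 v=6: → [12,15); WM=9
i=8 t=13 v=1: → [12,15); WM=9
i=9 t=13 v=7: → [12,15); WM=9
i=10 t=14 v=8: → [12,15); WM=9
i=11 t=15 v=3: → [15,18); WM=12; [9,12) fires=9
i=12 t=17 v=1: → [15,18); WM=12
i=13 t=17 v=3: → [15,18); WM=12
i=14 t=20 v=3: → [18,21); WM=12
i=15 t=20 v=9: → [18,21); WM=17; [12,15) fires=8
i=16 t=21 v=4: → [21,24); WM=17
i=17 t=21 v=5: → [21,24); WM=17
i=18 t=15 v=8: → [15,18); WM=17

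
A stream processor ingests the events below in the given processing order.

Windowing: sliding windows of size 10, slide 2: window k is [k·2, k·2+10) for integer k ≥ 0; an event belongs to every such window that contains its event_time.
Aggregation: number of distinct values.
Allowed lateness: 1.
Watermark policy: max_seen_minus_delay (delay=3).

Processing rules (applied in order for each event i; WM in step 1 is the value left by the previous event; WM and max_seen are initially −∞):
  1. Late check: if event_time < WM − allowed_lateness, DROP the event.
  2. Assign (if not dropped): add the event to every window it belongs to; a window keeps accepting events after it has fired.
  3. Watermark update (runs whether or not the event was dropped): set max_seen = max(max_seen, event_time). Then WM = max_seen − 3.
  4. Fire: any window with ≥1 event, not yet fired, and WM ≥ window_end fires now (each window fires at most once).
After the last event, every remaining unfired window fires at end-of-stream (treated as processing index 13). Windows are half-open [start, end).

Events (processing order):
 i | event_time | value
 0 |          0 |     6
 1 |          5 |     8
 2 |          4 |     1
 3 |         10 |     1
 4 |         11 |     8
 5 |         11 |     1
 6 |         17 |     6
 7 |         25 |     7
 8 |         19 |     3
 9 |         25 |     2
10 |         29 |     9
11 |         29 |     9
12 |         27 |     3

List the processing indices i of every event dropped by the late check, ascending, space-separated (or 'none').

i=0 t=0 v=6: → [0,10); WM=-3
i=1 t=5 v=8: → [4,14),[2,12),[0,10); WM=2
i=2 t=4 v=1: → [4,14),[2,12),[0,10); WM=2
i=3 t=10 v=1: → [10,20),[8,18),[6,16),[4,14),[2,12); WM=7
i=4 t=11 v=8: → [10,20),[8,18),[6,16),[4,14),[2,12); WM=8
i=5 t=11 v=1: → [10,20),[8,18),[6,16),[4,14),[2,12); WM=8
i=6 t=17 v=6: → [16,26),[14,24),[12,22),[10,20),[8,18); WM=14; [0,10) fires=3 [2,12) fires=2 [4,14) fires=2
i=7 t=25 v=7: → [24,34),[22,32),[20,30),[18,28),[16,26); WM=22; [6,16) fires=2 [8,18) fires=3 [10,20) fires=3 [12,22) fires=1
i=8 t=19 v=3: DROP (t<22-1); WM=22
i=9 t=25 v=2: → [24,34),[22,32),[20,30),[18,28),[16,26); WM=22
i=10 t=29 v=9: → [28,38),[26,36),[24,34),[22,32),[20,30); WM=26; [14,24) fires=1 [16,26) fires=3
i=11 t=29 v=9: → [28,38),[26,36),[24,34),[22,32),[20,30); WM=26
i=12 t=27 v=3: → [26,36),[24,34),[22,32),[20,30),[18,28); WM=26

8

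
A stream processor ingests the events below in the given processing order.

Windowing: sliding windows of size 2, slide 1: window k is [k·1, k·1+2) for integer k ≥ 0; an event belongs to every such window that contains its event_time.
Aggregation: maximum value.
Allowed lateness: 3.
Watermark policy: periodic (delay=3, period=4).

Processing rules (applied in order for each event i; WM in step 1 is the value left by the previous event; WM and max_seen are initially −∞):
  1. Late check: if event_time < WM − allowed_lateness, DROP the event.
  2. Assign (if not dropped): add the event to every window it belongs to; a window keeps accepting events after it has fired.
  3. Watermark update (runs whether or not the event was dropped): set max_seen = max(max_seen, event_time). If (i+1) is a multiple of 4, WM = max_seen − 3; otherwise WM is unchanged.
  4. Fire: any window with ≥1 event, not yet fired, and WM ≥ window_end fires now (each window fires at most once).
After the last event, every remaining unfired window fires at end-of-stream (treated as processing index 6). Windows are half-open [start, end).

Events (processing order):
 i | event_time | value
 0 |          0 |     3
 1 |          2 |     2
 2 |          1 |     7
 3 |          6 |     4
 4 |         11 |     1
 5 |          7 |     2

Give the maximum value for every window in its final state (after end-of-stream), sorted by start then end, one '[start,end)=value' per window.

[0,2)=7 [1,3)=7 [2,4)=2 [5,7)=4 [6,8)=4 [7,9)=2 [10,12)=1 [11,13)=1

i=0 t=0 v=3: → [0,2); WM=−∞
i=1 t=2 v=2: → [2,4),[1,3); WM=−∞
i=2 t=1 v=7: → [1,3),[0,2); WM=−∞
i=3 t=6 v=4: → [6,8),[5,7); WM=3; [0,2) fires=7 [1,3) fires=7
i=4 t=11 v=1: → [11,13),[10,12); WM=3
i=5 t=7 v=2: → [7,9),[6,8); WM=3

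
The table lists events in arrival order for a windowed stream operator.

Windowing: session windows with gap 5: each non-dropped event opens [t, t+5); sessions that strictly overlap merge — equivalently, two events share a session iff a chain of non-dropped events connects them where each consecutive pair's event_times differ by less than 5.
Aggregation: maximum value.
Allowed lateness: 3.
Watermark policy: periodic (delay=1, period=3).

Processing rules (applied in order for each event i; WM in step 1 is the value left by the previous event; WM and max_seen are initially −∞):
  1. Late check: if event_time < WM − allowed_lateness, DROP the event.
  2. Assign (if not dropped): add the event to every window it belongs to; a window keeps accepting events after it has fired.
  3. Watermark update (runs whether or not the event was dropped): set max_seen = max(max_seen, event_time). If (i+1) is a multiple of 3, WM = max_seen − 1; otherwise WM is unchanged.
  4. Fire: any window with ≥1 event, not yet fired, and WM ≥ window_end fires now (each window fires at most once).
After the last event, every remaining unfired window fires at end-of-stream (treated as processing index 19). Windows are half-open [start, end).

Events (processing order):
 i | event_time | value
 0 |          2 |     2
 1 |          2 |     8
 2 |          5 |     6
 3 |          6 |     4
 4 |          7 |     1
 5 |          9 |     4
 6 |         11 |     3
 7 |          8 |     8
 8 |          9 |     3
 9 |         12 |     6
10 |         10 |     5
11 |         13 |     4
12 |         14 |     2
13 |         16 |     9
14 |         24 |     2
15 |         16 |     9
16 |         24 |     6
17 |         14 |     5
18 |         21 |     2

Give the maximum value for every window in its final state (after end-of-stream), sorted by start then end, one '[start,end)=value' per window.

i=0 t=2 v=2: → [2,7); WM=−∞
i=1 t=2 v=8: → [2,7); WM=−∞
i=2 t=5 v=6: → [2,10); WM=4
i=3 t=6 v=4: → [2,11); WM=4
i=4 t=7 v=1: → [2,12); WM=4
i=5 t=9 v=4: → [2,14); WM=8
i=6 t=11 v=3: → [2,16); WM=8
i=7 t=8 v=8: → [2,16); WM=8
i=8 t=9 v=3: → [2,16); WM=10
i=9 t=12 v=6: → [2,17); WM=10
i=10 t=10 v=5: → [2,17); WM=10
i=11 t=13 v=4: → [2,18); WM=12
i=12 t=14 v=2: → [2,19); WM=12
i=13 t=16 v=9: → [2,21); WM=12
i=14 t=24 v=2: → [24,29); WM=23
i=15 t=16 v=9: DROP (t<23-3); WM=23
i=16 t=24 v=6: → [24,29); WM=23
i=17 t=14 v=5: DROP (t<23-3); WM=23
i=18 t=21 v=2: → [21,29); WM=23

[2,21)=9 [21,29)=6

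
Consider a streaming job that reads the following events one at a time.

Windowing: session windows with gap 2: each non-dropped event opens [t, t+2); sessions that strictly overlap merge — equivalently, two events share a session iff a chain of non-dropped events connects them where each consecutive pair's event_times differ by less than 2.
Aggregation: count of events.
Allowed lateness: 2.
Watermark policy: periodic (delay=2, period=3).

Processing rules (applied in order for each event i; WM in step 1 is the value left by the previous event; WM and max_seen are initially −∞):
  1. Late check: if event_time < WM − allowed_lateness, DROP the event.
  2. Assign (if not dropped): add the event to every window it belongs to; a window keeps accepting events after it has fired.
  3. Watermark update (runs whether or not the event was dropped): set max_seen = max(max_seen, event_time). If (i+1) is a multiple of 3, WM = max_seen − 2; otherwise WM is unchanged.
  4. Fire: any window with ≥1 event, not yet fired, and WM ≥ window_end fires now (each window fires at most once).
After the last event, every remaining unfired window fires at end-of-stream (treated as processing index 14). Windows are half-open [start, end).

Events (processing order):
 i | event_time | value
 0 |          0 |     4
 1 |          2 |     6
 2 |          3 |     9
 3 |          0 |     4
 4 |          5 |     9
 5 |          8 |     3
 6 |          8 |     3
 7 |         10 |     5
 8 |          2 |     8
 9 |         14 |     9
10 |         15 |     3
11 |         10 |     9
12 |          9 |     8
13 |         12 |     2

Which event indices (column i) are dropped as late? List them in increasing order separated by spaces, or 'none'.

8 12

i=0 t=0 v=4: → [0,2); WM=−∞
i=1 t=2 v=6: → [2,4); WM=−∞
i=2 t=3 v=9: → [2,5); WM=1
i=3 t=0 v=4: → [0,2); WM=1
i=4 t=5 v=9: → [5,7); WM=1
i=5 t=8 v=3: → [8,10); WM=6
i=6 t=8 v=3: → [8,10); WM=6
i=7 t=10 v=5: → [10,12); WM=6
i=8 t=2 v=8: DROP (t<6-2); WM=8
i=9 t=14 v=9: → [14,16); WM=8
i=10 t=15 v=3: → [14,17); WM=8
i=11 t=10 v=9: → [10,12); WM=13
i=12 t=9 v=8: DROP (t<13-2); WM=13
i=13 t=12 v=2: → [12,14); WM=13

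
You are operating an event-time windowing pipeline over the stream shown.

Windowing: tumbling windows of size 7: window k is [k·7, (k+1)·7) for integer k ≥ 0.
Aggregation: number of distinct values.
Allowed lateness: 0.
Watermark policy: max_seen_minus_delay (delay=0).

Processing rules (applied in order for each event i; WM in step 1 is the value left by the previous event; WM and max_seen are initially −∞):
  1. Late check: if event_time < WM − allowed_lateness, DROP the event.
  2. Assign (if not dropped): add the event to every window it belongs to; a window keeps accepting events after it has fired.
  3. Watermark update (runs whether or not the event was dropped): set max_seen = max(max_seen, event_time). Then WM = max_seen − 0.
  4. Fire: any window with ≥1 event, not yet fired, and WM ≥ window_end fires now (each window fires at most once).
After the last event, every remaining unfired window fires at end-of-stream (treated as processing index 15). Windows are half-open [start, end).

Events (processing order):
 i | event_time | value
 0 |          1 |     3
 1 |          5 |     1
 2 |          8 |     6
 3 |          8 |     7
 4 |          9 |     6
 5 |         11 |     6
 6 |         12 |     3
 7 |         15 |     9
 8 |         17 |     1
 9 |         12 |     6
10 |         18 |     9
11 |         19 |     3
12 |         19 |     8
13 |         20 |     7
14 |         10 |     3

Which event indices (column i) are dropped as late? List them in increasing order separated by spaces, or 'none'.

i=0 t=1 v=3: → [0,7); WM=1
i=1 t=5 v=1: → [0,7); WM=5
i=2 t=8 v=6: → [7,14); WM=8; [0,7) fires=2
i=3 t=8 v=7: → [7,14); WM=8
i=4 t=9 v=6: → [7,14); WM=9
i=5 t=11 v=6: → [7,14); WM=11
i=6 t=12 v=3: → [7,14); WM=12
i=7 t=15 v=9: → [14,21); WM=15; [7,14) fires=3
i=8 t=17 v=1: → [14,21); WM=17
i=9 t=12 v=6: DROP (t<17-0); WM=17
i=10 t=18 v=9: → [14,21); WM=18
i=11 t=19 v=3: → [14,21); WM=19
i=12 t=19 v=8: → [14,21); WM=19
i=13 t=20 v=7: → [14,21); WM=20
i=14 t=10 v=3: DROP (t<20-0); WM=20

9 14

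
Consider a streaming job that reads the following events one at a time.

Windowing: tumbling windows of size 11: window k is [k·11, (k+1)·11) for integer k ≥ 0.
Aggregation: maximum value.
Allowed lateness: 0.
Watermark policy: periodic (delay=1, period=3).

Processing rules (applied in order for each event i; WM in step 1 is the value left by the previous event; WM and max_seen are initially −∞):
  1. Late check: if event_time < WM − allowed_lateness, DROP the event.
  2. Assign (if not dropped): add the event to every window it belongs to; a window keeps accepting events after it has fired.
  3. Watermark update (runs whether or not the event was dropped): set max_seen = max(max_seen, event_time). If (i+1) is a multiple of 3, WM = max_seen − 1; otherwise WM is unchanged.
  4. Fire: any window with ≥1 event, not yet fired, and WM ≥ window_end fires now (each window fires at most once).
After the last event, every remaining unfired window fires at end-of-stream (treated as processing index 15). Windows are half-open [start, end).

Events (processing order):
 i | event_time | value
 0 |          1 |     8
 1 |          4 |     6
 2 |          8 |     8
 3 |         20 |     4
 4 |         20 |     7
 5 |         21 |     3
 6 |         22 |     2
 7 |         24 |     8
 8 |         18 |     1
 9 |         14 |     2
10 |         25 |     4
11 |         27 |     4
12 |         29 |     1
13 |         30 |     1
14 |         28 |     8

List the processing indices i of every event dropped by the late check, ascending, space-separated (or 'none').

8 9

i=0 t=1 v=8: → [0,11); WM=−∞
i=1 t=4 v=6: → [0,11); WM=−∞
i=2 t=8 v=8: → [0,11); WM=7
i=3 t=20 v=4: → [11,22); WM=7
i=4 t=20 v=7: → [11,22); WM=7
i=5 t=21 v=3: → [11,22); WM=20; [0,11) fires=8
i=6 t=22 v=2: → [22,33); WM=20
i=7 t=24 v=8: → [22,33); WM=20
i=8 t=18 v=1: DROP (t<20-0); WM=23; [11,22) fires=7
i=9 t=14 v=2: DROP (t<23-0); WM=23
i=10 t=25 v=4: → [22,33); WM=23
i=11 t=27 v=4: → [22,33); WM=26
i=12 t=29 v=1: → [22,33); WM=26
i=13 t=30 v=1: → [22,33); WM=26
i=14 t=28 v=8: → [22,33); WM=29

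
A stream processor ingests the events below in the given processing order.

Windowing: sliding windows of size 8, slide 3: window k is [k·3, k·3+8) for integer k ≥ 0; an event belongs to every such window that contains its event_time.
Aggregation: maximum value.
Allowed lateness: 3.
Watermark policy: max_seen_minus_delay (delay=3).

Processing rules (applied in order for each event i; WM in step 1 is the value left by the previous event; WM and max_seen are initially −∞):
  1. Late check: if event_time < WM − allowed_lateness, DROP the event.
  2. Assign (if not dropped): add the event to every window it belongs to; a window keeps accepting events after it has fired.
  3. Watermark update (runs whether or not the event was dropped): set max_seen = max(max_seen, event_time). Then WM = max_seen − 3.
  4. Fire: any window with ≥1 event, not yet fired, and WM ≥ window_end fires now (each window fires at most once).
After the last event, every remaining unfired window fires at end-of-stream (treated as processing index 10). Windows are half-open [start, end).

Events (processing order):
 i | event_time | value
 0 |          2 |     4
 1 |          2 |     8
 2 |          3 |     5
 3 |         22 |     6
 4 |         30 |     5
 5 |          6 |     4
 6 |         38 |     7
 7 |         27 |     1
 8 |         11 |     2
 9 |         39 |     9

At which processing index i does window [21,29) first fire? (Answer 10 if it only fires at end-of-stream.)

i=0 t=2 v=4: → [0,8); WM=-1
i=1 t=2 v=8: → [0,8); WM=-1
i=2 t=3 v=5: → [3,11),[0,8); WM=0
i=3 t=22 v=6: → [21,29),[18,26),[15,23); WM=19; [0,8) fires=8 [3,11) fires=5
i=4 t=30 v=5: → [30,38),[27,35),[24,32); WM=27; [15,23) fires=6 [18,26) fires=6
i=5 t=6 v=4: DROP (t<27-3); WM=27
i=6 t=38 v=7: → [36,44),[33,41); WM=35; [21,29) fires=6 [24,32) fires=5 [27,35) fires=5
i=7 t=27 v=1: DROP (t<35-3); WM=35
i=8 t=11 v=2: DROP (t<35-3); WM=35
i=9 t=39 v=9: → [39,47),[36,44),[33,41); WM=36

6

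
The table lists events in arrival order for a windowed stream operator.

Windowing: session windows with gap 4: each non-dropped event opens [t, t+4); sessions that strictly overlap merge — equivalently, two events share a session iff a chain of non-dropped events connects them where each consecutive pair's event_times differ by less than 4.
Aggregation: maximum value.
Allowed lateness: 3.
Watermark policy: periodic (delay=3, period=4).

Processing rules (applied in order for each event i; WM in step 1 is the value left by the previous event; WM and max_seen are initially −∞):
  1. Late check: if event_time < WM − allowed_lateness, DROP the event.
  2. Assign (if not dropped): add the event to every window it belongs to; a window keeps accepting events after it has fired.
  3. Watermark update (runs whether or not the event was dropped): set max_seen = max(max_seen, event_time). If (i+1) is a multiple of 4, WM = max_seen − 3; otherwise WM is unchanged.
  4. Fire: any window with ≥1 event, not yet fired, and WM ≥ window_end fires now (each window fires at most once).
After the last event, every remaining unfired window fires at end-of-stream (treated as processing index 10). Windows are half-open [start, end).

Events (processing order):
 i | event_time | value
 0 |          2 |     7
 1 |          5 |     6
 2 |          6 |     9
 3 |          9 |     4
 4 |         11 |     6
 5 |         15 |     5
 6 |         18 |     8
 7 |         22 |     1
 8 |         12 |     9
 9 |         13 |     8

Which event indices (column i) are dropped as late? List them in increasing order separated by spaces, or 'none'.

i=0 t=2 v=7: → [2,6); WM=−∞
i=1 t=5 v=6: → [2,9); WM=−∞
i=2 t=6 v=9: → [2,10); WM=−∞
i=3 t=9 v=4: → [2,13); WM=6
i=4 t=11 v=6: → [2,15); WM=6
i=5 t=15 v=5: → [15,19); WM=6
i=6 t=18 v=8: → [15,22); WM=6
i=7 t=22 v=1: → [22,26); WM=19
i=8 t=12 v=9: DROP (t<19-3); WM=19
i=9 t=13 v=8: DROP (t<19-3); WM=19

8 9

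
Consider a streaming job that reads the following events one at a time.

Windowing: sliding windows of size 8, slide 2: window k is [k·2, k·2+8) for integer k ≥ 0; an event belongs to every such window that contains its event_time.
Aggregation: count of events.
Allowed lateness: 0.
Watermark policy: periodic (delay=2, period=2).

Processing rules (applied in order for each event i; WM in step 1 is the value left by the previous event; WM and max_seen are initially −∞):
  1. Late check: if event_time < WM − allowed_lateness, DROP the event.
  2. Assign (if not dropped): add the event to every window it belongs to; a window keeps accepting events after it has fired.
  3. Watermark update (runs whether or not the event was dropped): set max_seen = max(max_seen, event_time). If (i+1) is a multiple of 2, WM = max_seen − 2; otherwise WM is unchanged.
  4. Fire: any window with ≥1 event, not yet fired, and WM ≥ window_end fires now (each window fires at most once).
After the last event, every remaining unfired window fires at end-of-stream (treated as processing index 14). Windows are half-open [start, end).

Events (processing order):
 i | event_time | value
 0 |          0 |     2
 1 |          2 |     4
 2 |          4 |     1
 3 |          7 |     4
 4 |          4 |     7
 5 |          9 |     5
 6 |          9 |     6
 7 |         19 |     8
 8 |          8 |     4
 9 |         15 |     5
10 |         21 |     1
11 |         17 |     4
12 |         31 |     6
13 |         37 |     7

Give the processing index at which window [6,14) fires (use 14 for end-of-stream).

i=0 t=0 v=2: → [0,8); WM=−∞
i=1 t=2 v=4: → [2,10),[0,8); WM=0
i=2 t=4 v=1: → [4,12),[2,10),[0,8); WM=0
i=3 t=7 v=4: → [6,14),[4,12),[2,10),[0,8); WM=5
i=4 t=4 v=7: DROP (t<5-0); WM=5
i=5 t=9 v=5: → [8,16),[6,14),[4,12),[2,10); WM=7
i=6 t=9 v=6: → [8,16),[6,14),[4,12),[2,10); WM=7
i=7 t=19 v=8: → [18,26),[16,24),[14,22),[12,20); WM=17; [0,8) fires=4 [2,10) fires=5 [4,12) fires=4 [6,14) fires=3 [8,16) fires=2
i=8 t=8 v=4: DROP (t<17-0); WM=17
i=9 t=15 v=5: DROP (t<17-0); WM=17
i=10 t=21 v=1: → [20,28),[18,26),[16,24),[14,22); WM=17
i=11 t=17 v=4: → [16,24),[14,22),[12,20),[10,18); WM=19; [10,18) fires=1
i=12 t=31 v=6: → [30,38),[28,36),[26,34),[24,32); WM=19
i=13 t=37 v=7: → [36,44),[34,42),[32,40),[30,38); WM=35; [12,20) fires=2 [14,22) fires=3 [16,24) fires=3 [18,26) fires=2 [20,28) fires=1 [24,32) fires=1 [26,34) fires=1

7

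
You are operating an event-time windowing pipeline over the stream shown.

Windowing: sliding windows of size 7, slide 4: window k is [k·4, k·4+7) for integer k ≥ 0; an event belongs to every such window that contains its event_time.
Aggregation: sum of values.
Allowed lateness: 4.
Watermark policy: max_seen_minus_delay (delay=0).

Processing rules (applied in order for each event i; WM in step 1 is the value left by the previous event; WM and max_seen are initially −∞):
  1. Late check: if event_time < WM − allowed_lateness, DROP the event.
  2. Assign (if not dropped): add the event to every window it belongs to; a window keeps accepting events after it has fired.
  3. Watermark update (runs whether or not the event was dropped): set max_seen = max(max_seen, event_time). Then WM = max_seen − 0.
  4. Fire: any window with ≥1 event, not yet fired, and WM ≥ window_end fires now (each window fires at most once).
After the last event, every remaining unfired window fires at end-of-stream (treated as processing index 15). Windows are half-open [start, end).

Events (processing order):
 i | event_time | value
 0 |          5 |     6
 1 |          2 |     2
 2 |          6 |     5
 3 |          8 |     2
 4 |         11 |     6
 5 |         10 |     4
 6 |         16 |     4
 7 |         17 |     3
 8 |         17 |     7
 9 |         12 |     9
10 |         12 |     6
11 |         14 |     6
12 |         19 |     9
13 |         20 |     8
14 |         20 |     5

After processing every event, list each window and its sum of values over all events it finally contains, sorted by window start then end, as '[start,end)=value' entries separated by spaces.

[0,7)=13 [4,11)=17 [8,15)=18 [12,19)=20 [16,23)=36 [20,27)=13

i=0 t=5 v=6: → [4,11),[0,7); WM=5
i=1 t=2 v=2: → [0,7); WM=5
i=2 t=6 v=5: → [4,11),[0,7); WM=6
i=3 t=8 v=2: → [8,15),[4,11); WM=8; [0,7) fires=13
i=4 t=11 v=6: → [8,15); WM=11; [4,11) fires=13
i=5 t=10 v=4: → [8,15),[4,11); WM=11
i=6 t=16 v=4: → [16,23),[12,19); WM=16; [8,15) fires=12
i=7 t=17 v=3: → [16,23),[12,19); WM=17
i=8 t=17 v=7: → [16,23),[12,19); WM=17
i=9 t=12 v=9: DROP (t<17-4); WM=17
i=10 t=12 v=6: DROP (t<17-4); WM=17
i=11 t=14 v=6: → [12,19),[8,15); WM=17
i=12 t=19 v=9: → [16,23); WM=19; [12,19) fires=20
i=13 t=20 v=8: → [20,27),[16,23); WM=20
i=14 t=20 v=5: → [20,27),[16,23); WM=20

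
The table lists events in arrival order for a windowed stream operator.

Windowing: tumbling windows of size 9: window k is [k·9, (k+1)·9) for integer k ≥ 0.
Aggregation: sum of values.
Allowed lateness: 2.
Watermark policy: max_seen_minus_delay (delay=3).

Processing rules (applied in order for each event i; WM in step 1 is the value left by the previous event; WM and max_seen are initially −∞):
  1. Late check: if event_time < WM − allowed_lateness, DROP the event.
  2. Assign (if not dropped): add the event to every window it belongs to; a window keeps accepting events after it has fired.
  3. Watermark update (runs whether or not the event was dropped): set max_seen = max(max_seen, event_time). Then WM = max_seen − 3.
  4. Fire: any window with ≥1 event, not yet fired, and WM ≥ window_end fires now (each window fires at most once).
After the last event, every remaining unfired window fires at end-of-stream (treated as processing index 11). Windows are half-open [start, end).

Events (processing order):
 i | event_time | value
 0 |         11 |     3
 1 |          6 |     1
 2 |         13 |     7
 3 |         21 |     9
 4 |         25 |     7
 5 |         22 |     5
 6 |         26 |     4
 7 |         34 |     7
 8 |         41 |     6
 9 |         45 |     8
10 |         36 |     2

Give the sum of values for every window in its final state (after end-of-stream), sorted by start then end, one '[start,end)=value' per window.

[0,9)=1 [9,18)=10 [18,27)=25 [27,36)=7 [36,45)=6 [45,54)=8

i=0 t=11 v=3: → [9,18); WM=8
i=1 t=6 v=1: → [0,9); WM=8
i=2 t=13 v=7: → [9,18); WM=10; [0,9) fires=1
i=3 t=21 v=9: → [18,27); WM=18; [9,18) fires=10
i=4 t=25 v=7: → [18,27); WM=22
i=5 t=22 v=5: → [18,27); WM=22
i=6 t=26 v=4: → [18,27); WM=23
i=7 t=34 v=7: → [27,36); WM=31; [18,27) fires=25
i=8 t=41 v=6: → [36,45); WM=38; [27,36) fires=7
i=9 t=45 v=8: → [45,54); WM=42
i=10 t=36 v=2: DROP (t<42-2); WM=42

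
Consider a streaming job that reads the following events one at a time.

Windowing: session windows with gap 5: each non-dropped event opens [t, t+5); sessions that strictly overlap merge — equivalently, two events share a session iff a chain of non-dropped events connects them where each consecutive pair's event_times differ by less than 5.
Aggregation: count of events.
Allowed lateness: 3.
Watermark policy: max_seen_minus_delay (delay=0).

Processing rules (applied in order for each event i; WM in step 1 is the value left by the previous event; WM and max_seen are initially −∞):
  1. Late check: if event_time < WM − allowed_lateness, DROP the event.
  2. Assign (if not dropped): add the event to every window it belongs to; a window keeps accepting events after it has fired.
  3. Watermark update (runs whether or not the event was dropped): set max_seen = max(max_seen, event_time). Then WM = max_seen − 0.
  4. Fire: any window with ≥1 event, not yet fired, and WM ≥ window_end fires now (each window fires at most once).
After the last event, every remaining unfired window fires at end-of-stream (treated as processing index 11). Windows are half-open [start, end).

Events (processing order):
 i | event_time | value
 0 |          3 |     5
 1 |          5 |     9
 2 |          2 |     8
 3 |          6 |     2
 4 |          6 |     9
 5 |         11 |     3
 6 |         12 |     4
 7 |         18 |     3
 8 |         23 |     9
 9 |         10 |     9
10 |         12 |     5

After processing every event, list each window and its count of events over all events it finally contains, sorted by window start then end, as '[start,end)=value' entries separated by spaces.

[2,11)=5 [11,17)=2 [18,23)=1 [23,28)=1

i=0 t=3 v=5: → [3,8); WM=3
i=1 t=5 v=9: → [3,10); WM=5
i=2 t=2 v=8: → [2,10); WM=5
i=3 t=6 v=2: → [2,11); WM=6
i=4 t=6 v=9: → [2,11); WM=6
i=5 t=11 v=3: → [11,16); WM=11
i=6 t=12 v=4: → [11,17); WM=12
i=7 t=18 v=3: → [18,23); WM=18
i=8 t=23 v=9: → [23,28); WM=23
i=9 t=10 v=9: DROP (t<23-3); WM=23
i=10 t=12 v=5: DROP (t<23-3); WM=23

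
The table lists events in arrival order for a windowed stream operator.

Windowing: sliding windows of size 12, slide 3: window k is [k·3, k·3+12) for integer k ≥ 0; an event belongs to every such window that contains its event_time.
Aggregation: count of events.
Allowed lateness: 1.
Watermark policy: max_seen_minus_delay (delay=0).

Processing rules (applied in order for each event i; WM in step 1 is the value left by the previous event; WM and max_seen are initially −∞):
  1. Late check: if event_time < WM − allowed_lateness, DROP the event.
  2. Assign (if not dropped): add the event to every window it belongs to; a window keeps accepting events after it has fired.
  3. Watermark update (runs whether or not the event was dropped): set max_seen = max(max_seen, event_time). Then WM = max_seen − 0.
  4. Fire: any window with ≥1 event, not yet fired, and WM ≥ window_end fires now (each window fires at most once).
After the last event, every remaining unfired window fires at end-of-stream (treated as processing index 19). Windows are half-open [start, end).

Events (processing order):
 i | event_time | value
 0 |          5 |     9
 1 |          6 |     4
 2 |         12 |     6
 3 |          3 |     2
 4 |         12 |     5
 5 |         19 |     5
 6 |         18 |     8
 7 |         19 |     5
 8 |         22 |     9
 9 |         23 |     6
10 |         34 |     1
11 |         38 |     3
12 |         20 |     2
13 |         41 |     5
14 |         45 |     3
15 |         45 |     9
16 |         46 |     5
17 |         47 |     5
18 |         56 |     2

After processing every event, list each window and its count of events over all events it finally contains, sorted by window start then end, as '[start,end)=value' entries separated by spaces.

[0,12)=2 [3,15)=4 [6,18)=3 [9,21)=5 [12,24)=7 [15,27)=5 [18,30)=5 [21,33)=2 [24,36)=1 [27,39)=2 [30,42)=3 [33,45)=3 [36,48)=6 [39,51)=5 [42,54)=4 [45,57)=5 [48,60)=1 [51,63)=1 [54,66)=1

i=0 t=5 v=9: → [3,15),[0,12); WM=5
i=1 t=6 v=4: → [6,18),[3,15),[0,12); WM=6
i=2 t=12 v=6: → [12,24),[9,21),[6,18),[3,15); WM=12; [0,12) fires=2
i=3 t=3 v=2: DROP (t<12-1); WM=12
i=4 t=12 v=5: → [12,24),[9,21),[6,18),[3,15); WM=12
i=5 t=19 v=5: → [18,30),[15,27),[12,24),[9,21); WM=19; [3,15) fires=4 [6,18) fires=3
i=6 t=18 v=8: → [18,30),[15,27),[12,24),[9,21); WM=19
i=7 t=19 v=5: → [18,30),[15,27),[12,24),[9,21); WM=19
i=8 t=22 v=9: → [21,33),[18,30),[15,27),[12,24); WM=22; [9,21) fires=5
i=9 t=23 v=6: → [21,33),[18,30),[15,27),[12,24); WM=23
i=10 t=34 v=1: → [33,45),[30,42),[27,39),[24,36); WM=34; [12,24) fires=7 [15,27) fires=5 [18,30) fires=5 [21,33) fires=2
i=11 t=38 v=3: → [36,48),[33,45),[30,42),[27,39); WM=38; [24,36) fires=1
i=12 t=20 v=2: DROP (t<38-1); WM=38
i=13 t=41 v=5: → [39,51),[36,48),[33,45),[30,42); WM=41; [27,39) fires=2
i=14 t=45 v=3: → [45,57),[42,54),[39,51),[36,48); WM=45; [30,42) fires=3 [33,45) fires=3
i=15 t=45 v=9: → [45,57),[42,54),[39,51),[36,48); WM=45
i=16 t=46 v=5: → [45,57),[42,54),[39,51),[36,48); WM=46
i=17 t=47 v=5: → [45,57),[42,54),[39,51),[36,48); WM=47
i=18 t=56 v=2: → [54,66),[51,63),[48,60),[45,57); WM=56; [36,48) fires=6 [39,51) fires=5 [42,54) fires=4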